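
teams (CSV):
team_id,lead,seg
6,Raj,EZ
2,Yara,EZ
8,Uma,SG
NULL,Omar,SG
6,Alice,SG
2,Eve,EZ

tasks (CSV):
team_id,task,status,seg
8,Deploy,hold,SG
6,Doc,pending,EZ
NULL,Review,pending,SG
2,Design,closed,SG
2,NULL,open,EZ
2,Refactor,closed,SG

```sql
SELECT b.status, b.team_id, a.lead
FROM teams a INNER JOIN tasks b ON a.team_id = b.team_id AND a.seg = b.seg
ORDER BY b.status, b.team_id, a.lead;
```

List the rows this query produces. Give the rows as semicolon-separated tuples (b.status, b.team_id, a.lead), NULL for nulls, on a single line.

(hold, 8, Uma); (open, 2, Eve); (open, 2, Yara); (pending, 6, Raj)

INNER JOIN keeps only pairs where the ON condition holds.
Matching on a.team_id = b.team_id AND a.seg = b.seg. A NULL in a compared column never satisfies the condition.
Matched pairs: 4.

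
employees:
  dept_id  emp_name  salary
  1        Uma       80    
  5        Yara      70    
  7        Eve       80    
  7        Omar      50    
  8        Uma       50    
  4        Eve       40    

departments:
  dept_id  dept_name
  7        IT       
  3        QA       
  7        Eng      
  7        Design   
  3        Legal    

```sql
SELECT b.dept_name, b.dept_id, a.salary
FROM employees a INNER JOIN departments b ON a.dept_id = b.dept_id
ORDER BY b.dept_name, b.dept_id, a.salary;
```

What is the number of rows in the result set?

INNER JOIN keeps only pairs where the ON condition holds.
Matching on a.dept_id = b.dept_id.
Matched pairs: 6.
Total: 6 rows.

6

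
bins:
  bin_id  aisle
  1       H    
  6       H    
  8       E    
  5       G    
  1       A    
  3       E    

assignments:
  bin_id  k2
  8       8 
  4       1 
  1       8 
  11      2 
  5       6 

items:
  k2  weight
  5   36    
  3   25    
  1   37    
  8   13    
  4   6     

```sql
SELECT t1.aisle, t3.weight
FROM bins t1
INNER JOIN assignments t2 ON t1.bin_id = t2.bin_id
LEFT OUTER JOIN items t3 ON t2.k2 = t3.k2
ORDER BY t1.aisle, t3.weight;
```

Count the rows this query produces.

4

Step 1 — t1 INNER JOIN t2 on bin_id → 4 row(s).
Then LEFT JOIN `items t3` on k2: each of those 4 rows is kept; rows whose t2.k2 has no match in t3 get NULL for t3's columns.
Result: 4 row(s).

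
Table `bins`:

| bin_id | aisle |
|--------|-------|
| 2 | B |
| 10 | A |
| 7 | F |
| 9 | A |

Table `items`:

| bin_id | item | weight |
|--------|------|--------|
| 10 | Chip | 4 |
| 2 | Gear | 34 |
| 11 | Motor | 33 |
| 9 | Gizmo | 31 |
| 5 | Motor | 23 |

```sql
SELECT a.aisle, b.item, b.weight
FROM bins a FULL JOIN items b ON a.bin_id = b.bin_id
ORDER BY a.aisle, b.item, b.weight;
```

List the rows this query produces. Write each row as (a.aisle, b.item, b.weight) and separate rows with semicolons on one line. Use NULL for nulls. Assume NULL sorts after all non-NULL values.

FULL OUTER JOIN keeps every row from both sides; unmatched rows get NULL for the other side's columns.
Matching on a.bin_id = b.bin_id.
Matched pairs: 3; unmatched a rows kept: 1; unmatched b rows kept: 2.

(A, Chip, 4); (A, Gizmo, 31); (B, Gear, 34); (F, NULL, NULL); (NULL, Motor, 23); (NULL, Motor, 33)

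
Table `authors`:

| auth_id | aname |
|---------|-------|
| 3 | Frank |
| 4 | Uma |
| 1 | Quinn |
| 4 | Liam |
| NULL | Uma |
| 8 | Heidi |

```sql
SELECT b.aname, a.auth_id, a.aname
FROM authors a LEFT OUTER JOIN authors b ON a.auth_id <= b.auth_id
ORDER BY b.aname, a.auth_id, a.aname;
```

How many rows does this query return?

17

LEFT JOIN keeps every row from `authors a`; unmatched rows get NULL for `authors b`'s columns.
Matching on a.auth_id <= b.auth_id. A NULL in a compared column never satisfies the condition.
- a[0] auth_id=3 → 4 match(es) in b → 4 row(s).
- a[1] auth_id=4 → 3 match(es) in b → 3 row(s).
- a[2] auth_id=1 → 5 match(es) in b → 5 row(s).
- a[3] auth_id=4 → 3 match(es) in b → 3 row(s).
- a[4] auth_id=NULL → no match; kept with NULLs on the b side.
- a[5] auth_id=8 → 1 match(es) in b → 1 row(s).
Total: 16 matched + 1 padded = 17 rows.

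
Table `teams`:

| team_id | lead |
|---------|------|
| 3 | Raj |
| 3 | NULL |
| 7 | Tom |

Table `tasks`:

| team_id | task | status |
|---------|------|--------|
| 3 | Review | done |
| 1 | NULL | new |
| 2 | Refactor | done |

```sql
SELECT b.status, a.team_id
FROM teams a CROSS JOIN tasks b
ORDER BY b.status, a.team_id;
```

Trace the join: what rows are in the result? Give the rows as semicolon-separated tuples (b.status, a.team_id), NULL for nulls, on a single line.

CROSS JOIN pairs every row of `teams` with every row of `tasks`: 3 × 3 = 9 rows.
After projecting and ordering:
b.status | a.team_id
done | 3
done | 3
done | 3
done | 3
done | 7
done | 7
new | 3
new | 3
new | 7

(done, 3); (done, 3); (done, 3); (done, 3); (done, 7); (done, 7); (new, 3); (new, 3); (new, 7)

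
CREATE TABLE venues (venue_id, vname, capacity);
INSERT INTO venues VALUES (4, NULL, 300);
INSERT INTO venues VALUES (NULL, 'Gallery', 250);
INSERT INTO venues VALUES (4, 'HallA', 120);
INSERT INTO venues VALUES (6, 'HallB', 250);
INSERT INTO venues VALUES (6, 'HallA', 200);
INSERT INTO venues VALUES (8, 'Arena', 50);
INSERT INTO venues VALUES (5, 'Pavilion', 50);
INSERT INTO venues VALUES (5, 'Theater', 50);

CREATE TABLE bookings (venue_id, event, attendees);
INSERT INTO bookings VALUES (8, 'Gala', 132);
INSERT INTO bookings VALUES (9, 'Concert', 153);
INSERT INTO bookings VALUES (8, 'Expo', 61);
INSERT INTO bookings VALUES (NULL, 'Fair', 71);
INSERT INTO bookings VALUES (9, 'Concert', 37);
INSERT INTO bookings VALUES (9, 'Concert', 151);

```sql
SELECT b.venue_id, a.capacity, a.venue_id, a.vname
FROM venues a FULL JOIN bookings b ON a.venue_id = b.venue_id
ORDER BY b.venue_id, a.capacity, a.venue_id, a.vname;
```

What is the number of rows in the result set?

FULL OUTER JOIN keeps every row from both sides; unmatched rows get NULL for the other side's columns.
Matching on a.venue_id = b.venue_id. A NULL in a compared column never satisfies the condition.
- a[0] venue_id=4 → no match; kept with NULLs on the b side.
- a[1] venue_id=NULL → no match; kept with NULLs on the b side.
- a[2] venue_id=4 → no match; kept with NULLs on the b side.
- a[3] venue_id=6 → no match; kept with NULLs on the b side.
- a[4] venue_id=6 → no match; kept with NULLs on the b side.
- a[5] venue_id=8 → 2 match(es) in b → 2 row(s).
- a[6] venue_id=5 → no match; kept with NULLs on the b side.
- a[7] venue_id=5 → no match; kept with NULLs on the b side.
- 4 row(s) from b found no a partner → padded with NULL.
Total: 2 matched + 11 padded = 13 rows.

13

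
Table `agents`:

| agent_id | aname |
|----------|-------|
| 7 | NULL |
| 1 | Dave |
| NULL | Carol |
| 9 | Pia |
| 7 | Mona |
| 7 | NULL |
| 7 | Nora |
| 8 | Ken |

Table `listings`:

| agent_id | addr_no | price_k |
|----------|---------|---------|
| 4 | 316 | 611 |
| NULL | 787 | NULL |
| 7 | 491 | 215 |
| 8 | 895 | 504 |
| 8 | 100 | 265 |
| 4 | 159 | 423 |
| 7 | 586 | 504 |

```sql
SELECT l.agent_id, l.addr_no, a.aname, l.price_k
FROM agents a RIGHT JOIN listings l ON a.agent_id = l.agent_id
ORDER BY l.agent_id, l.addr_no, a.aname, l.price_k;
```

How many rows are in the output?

13

RIGHT JOIN keeps every row from `listings`; unmatched rows get NULL for `agents`'s columns.
Matching on a.agent_id = l.agent_id. A NULL in a compared column never satisfies the condition.
Matched pairs: 10; unmatched l rows kept: 3.
Total: 10 matched + 3 padded = 13 rows.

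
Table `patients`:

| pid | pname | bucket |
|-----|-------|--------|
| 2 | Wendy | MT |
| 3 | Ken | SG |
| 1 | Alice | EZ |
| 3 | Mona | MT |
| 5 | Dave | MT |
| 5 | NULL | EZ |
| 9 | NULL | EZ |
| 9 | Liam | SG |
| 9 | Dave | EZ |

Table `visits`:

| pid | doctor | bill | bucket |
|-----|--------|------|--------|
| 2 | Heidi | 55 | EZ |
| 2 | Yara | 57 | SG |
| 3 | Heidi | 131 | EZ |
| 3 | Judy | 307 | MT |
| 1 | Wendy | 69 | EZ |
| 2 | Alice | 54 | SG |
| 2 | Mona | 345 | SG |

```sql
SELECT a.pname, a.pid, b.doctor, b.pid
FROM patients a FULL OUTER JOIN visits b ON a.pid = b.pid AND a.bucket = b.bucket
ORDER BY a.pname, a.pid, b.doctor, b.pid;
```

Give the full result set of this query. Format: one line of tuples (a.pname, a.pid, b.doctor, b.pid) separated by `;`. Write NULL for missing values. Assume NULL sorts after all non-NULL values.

(Alice, 1, Wendy, 1); (Dave, 5, NULL, NULL); (Dave, 9, NULL, NULL); (Ken, 3, NULL, NULL); (Liam, 9, NULL, NULL); (Mona, 3, Judy, 3); (Wendy, 2, NULL, NULL); (NULL, 5, NULL, NULL); (NULL, 9, NULL, NULL); (NULL, NULL, Alice, 2); (NULL, NULL, Heidi, 2); (NULL, NULL, Heidi, 3); (NULL, NULL, Mona, 2); (NULL, NULL, Yara, 2)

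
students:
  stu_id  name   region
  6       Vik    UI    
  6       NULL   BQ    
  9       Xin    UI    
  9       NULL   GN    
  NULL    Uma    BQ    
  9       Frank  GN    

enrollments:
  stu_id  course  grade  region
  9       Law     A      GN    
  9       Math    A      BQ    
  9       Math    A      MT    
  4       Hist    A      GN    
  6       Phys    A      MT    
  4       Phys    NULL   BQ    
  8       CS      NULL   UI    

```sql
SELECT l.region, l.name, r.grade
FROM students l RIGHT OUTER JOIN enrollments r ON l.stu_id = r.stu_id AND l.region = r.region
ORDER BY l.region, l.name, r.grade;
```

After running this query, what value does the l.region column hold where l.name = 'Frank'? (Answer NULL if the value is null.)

RIGHT JOIN keeps every row from `enrollments`; unmatched rows get NULL for `students`'s columns.
Matching on l.stu_id = r.stu_id AND l.region = r.region. A NULL in a compared column never satisfies the condition.
- l[0] stu_id=6, region=UI → no match.
- l[1] stu_id=6, region=BQ → no match.
- l[2] stu_id=9, region=UI → no match.
- l[3] stu_id=9, region=GN → 1 match(es) in r → 1 row(s).
- l[4] stu_id=NULL, region=BQ → no match.
- l[5] stu_id=9, region=GN → 1 match(es) in r → 1 row(s).
- 6 row(s) from r found no l partner → padded with NULL.

GN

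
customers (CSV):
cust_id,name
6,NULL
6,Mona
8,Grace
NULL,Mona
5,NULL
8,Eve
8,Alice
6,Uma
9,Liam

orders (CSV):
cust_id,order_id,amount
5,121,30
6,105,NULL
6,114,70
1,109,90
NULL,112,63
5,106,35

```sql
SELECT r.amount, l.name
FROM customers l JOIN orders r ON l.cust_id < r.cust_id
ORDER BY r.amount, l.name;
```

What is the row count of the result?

2

INNER JOIN keeps only pairs where the ON condition holds.
Matching on l.cust_id < r.cust_id. A NULL in a compared column never satisfies the condition.
- l[0] cust_id=6 → no match; dropped.
- l[1] cust_id=6 → no match; dropped.
- l[2] cust_id=8 → no match; dropped.
- l[3] cust_id=NULL → no match; dropped.
- l[4] cust_id=5 → 2 match(es) in r → 2 row(s).
- l[5] cust_id=8 → no match; dropped.
- l[6] cust_id=8 → no match; dropped.
- l[7] cust_id=6 → no match; dropped.
- l[8] cust_id=9 → no match; dropped.
Total: 2 rows.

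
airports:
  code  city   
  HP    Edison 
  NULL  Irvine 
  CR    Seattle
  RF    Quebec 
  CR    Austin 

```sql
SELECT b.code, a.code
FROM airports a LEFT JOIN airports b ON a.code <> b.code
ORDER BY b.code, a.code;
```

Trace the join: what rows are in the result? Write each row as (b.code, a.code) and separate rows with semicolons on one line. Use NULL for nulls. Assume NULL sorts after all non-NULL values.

LEFT JOIN keeps every row from `airports a`; unmatched rows get NULL for `airports b`'s columns.
Matching on a.code <> b.code. A NULL in a compared column never satisfies the condition.
- a (code=HP) pairs with 3 row(s) of b.
- a (code=NULL) has no partner → padded with NULL.
- a (code=CR) pairs with 2 row(s) of b.
- a (code=RF) pairs with 3 row(s) of b.
- a (code=CR) pairs with 2 row(s) of b.

(CR, HP); (CR, HP); (CR, RF); (CR, RF); (HP, CR); (HP, CR); (HP, RF); (RF, CR); (RF, CR); (RF, HP); (NULL, NULL)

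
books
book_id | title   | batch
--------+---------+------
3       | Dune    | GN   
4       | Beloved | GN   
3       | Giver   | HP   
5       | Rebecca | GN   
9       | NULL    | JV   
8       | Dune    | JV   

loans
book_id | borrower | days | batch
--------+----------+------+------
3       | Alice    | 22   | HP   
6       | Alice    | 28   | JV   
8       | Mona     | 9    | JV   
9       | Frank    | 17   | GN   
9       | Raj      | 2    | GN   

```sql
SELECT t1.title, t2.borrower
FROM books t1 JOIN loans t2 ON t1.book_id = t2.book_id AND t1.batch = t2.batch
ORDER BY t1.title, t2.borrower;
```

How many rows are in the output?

2

INNER JOIN keeps only pairs where the ON condition holds.
Matching on t1.book_id = t2.book_id AND t1.batch = t2.batch.
- t1 (book_id=3, batch=GN) has no partner → excluded.
- t1 (book_id=4, batch=GN) has no partner → excluded.
- t1 (book_id=3, batch=HP) pairs with 1 row(s) of t2.
- t1 (book_id=5, batch=GN) has no partner → excluded.
- t1 (book_id=9, batch=JV) has no partner → excluded.
- t1 (book_id=8, batch=JV) pairs with 1 row(s) of t2.
Total: 2 rows.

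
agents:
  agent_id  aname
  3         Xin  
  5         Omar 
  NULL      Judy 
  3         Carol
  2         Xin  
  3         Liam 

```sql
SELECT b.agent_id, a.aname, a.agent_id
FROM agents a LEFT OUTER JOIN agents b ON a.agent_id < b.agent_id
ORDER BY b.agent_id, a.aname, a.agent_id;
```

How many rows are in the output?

9

LEFT JOIN keeps every row from `agents a`; unmatched rows get NULL for `agents b`'s columns.
Matching on a.agent_id < b.agent_id. A NULL in a compared column never satisfies the condition.
Matched pairs: 7; unmatched a rows kept: 2.
Total: 7 matched + 2 padded = 9 rows.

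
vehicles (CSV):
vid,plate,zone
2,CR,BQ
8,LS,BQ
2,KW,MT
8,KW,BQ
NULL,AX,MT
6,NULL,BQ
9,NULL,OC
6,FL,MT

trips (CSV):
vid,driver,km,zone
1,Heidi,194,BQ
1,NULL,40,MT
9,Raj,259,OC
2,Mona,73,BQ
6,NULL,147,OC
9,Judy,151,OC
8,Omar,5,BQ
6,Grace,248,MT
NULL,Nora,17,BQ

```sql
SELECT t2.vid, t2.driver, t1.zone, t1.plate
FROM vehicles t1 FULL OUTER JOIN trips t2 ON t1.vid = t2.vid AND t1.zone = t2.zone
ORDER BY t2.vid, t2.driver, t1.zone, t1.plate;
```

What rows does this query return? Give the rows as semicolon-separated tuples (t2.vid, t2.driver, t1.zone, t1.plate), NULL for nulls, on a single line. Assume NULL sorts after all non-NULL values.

(1, Heidi, NULL, NULL); (1, NULL, NULL, NULL); (2, Mona, BQ, CR); (6, Grace, MT, FL); (6, NULL, NULL, NULL); (8, Omar, BQ, KW); (8, Omar, BQ, LS); (9, Judy, OC, NULL); (9, Raj, OC, NULL); (NULL, Nora, NULL, NULL); (NULL, NULL, BQ, NULL); (NULL, NULL, MT, AX); (NULL, NULL, MT, KW)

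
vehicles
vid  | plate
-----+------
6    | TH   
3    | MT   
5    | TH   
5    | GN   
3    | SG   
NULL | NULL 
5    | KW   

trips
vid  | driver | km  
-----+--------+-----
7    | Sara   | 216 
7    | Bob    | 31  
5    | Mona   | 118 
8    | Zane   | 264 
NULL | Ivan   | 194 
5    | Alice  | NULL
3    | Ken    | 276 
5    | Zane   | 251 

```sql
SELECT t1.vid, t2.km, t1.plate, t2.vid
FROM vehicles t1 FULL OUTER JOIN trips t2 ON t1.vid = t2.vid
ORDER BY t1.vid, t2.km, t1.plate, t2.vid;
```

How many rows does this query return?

17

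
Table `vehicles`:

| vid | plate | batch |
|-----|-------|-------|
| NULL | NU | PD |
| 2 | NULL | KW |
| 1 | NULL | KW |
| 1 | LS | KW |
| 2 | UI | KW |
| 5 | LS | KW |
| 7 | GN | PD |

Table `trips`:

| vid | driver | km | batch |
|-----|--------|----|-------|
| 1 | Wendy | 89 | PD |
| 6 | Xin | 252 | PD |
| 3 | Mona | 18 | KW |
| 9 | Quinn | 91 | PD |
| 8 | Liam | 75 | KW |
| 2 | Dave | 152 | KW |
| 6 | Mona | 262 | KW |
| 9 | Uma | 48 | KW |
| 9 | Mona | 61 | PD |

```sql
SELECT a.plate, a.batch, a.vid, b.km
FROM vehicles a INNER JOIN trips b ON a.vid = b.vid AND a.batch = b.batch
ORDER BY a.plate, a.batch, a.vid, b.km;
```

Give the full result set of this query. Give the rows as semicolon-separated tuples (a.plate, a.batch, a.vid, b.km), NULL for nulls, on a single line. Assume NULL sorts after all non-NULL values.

(UI, KW, 2, 152); (NULL, KW, 2, 152)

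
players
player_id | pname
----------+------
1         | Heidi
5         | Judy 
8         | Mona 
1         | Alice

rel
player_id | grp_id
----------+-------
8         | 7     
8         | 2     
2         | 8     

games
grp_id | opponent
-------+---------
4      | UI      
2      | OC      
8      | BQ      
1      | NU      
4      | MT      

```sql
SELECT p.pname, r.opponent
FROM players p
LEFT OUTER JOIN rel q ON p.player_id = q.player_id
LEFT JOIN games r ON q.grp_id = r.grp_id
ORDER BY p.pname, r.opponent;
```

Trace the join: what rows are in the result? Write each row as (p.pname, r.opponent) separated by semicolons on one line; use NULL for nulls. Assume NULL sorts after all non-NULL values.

Step 1 — p LEFT JOIN q on player_id → 5 row(s).
Then LEFT JOIN `games r` on grp_id: each of those 5 rows is kept; rows whose q.grp_id has no match in r get NULL for r's columns.

(Alice, NULL); (Heidi, NULL); (Judy, NULL); (Mona, OC); (Mona, NULL)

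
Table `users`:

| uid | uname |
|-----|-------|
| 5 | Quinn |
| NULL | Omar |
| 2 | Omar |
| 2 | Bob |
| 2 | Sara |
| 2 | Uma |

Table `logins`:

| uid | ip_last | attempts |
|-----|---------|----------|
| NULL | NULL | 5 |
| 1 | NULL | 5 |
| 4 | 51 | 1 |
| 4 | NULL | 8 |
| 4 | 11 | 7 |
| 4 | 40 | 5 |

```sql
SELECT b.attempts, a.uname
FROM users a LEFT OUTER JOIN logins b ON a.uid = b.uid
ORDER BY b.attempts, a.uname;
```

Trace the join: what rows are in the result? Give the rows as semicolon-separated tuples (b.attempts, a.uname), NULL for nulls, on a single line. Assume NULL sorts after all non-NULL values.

(NULL, Bob); (NULL, Omar); (NULL, Omar); (NULL, Quinn); (NULL, Sara); (NULL, Uma)

LEFT JOIN keeps every row from `users`; unmatched rows get NULL for `logins`'s columns.
Matching on a.uid = b.uid. A NULL in a compared column never satisfies the condition.
- uid=5: no b row matches, row kept with b columns NULL.
- uid=NULL: no b row matches, row kept with b columns NULL.
- uid=2: no b row matches, row kept with b columns NULL.
- uid=2: no b row matches, row kept with b columns NULL.
- uid=2: no b row matches, row kept with b columns NULL.
- uid=2: no b row matches, row kept with b columns NULL.
After projecting and ordering:
b.attempts | a.uname
NULL | Bob
NULL | Omar
NULL | Omar
NULL | Quinn
NULL | Sara
NULL | Uma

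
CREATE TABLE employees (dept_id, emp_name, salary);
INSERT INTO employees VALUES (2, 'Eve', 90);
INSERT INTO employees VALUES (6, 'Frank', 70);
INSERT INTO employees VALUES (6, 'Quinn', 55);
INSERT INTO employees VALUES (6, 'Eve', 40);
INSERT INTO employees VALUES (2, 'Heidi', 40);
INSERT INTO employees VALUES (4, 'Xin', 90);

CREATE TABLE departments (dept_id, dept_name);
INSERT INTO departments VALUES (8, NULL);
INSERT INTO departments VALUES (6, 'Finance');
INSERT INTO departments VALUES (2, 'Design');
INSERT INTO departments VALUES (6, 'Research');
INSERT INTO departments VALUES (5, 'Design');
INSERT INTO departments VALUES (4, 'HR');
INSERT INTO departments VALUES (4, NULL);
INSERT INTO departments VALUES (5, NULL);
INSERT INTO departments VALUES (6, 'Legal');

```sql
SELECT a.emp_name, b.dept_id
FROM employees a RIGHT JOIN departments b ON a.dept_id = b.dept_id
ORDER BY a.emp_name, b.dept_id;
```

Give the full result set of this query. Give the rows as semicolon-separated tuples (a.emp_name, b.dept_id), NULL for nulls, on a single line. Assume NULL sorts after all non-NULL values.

RIGHT JOIN keeps every row from `departments`; unmatched rows get NULL for `employees`'s columns.
Matching on a.dept_id = b.dept_id.
- a[0] dept_id=2 → 1 match(es) in b → 1 row(s).
- a[1] dept_id=6 → 3 match(es) in b → 3 row(s).
- a[2] dept_id=6 → 3 match(es) in b → 3 row(s).
- a[3] dept_id=6 → 3 match(es) in b → 3 row(s).
- a[4] dept_id=2 → 1 match(es) in b → 1 row(s).
- a[5] dept_id=4 → 2 match(es) in b → 2 row(s).
- plus 3 unmatched b row(s), each kept with NULL a columns.

(Eve, 2); (Eve, 6); (Eve, 6); (Eve, 6); (Frank, 6); (Frank, 6); (Frank, 6); (Heidi, 2); (Quinn, 6); (Quinn, 6); (Quinn, 6); (Xin, 4); (Xin, 4); (NULL, 5); (NULL, 5); (NULL, 8)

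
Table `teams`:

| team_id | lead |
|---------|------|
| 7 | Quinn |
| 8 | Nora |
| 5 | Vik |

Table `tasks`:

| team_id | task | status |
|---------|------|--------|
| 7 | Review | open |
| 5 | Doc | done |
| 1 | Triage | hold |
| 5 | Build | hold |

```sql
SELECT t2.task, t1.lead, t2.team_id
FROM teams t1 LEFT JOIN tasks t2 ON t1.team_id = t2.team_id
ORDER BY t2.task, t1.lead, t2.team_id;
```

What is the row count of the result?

LEFT JOIN keeps every row from `teams`; unmatched rows get NULL for `tasks`'s columns.
Matching on t1.team_id = t2.team_id.
- t1[0] team_id=7 → 1 match(es) in t2 → 1 row(s).
- t1[1] team_id=8 → no match; kept with NULLs on the t2 side.
- t1[2] team_id=5 → 2 match(es) in t2 → 2 row(s).
Total: 3 matched + 1 padded = 4 rows.

4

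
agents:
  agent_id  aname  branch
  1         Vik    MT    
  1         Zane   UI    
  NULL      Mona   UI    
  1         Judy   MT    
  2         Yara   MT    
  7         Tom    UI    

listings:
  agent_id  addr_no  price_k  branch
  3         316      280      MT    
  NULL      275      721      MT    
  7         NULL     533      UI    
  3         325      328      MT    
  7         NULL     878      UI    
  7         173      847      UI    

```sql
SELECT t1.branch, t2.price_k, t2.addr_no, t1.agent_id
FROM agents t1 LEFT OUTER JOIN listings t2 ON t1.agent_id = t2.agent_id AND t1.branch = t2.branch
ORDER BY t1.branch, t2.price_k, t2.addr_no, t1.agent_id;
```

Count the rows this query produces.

8

LEFT JOIN keeps every row from `agents`; unmatched rows get NULL for `listings`'s columns.
Matching on t1.agent_id = t2.agent_id AND t1.branch = t2.branch. A NULL in a compared column never satisfies the condition.
Matched pairs: 3; unmatched t1 rows kept: 5.
Total: 3 matched + 5 padded = 8 rows.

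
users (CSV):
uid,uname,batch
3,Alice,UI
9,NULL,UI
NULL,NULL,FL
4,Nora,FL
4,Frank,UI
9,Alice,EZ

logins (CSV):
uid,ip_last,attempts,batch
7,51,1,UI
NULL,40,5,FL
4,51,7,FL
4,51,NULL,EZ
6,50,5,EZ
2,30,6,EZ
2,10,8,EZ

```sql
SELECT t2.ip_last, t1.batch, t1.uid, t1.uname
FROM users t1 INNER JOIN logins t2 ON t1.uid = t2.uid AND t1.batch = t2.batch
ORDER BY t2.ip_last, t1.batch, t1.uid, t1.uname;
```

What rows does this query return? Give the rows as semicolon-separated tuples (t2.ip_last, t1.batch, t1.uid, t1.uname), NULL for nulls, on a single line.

(51, FL, 4, Nora)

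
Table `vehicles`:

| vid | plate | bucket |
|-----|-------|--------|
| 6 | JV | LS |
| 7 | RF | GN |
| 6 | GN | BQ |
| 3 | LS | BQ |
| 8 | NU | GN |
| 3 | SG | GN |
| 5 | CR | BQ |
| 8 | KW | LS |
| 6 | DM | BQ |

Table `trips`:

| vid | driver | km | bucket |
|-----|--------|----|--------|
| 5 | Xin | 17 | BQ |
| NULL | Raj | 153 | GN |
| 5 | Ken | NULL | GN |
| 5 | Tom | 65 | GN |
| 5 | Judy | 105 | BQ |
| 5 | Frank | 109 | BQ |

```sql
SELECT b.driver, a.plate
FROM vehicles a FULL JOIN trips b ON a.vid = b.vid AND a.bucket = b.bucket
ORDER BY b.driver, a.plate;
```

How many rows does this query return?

14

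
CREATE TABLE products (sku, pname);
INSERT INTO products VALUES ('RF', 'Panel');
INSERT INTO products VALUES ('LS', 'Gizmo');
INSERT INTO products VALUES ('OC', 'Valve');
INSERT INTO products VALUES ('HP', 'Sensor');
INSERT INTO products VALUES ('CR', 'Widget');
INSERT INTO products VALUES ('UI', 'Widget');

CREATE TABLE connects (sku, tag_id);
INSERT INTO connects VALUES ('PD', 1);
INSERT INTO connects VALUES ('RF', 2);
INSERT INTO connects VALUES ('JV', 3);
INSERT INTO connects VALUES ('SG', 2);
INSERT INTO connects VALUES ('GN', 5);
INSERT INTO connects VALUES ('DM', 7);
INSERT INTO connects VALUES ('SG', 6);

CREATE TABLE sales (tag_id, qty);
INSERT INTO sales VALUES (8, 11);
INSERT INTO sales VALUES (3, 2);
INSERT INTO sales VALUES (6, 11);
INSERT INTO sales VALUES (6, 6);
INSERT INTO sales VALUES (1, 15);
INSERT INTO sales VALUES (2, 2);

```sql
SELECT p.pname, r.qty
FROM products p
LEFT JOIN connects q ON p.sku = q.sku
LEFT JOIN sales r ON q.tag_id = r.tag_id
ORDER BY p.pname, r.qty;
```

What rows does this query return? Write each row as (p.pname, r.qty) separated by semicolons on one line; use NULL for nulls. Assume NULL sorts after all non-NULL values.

(Gizmo, NULL); (Panel, 2); (Sensor, NULL); (Valve, NULL); (Widget, NULL); (Widget, NULL)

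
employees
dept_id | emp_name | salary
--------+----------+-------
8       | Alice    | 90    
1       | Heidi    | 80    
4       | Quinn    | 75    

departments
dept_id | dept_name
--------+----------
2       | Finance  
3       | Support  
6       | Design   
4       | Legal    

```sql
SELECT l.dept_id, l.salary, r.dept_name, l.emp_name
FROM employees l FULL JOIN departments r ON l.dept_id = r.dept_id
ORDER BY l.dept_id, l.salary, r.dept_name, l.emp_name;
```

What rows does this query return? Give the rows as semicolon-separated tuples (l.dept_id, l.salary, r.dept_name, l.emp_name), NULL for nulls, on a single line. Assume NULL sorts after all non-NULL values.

(1, 80, NULL, Heidi); (4, 75, Legal, Quinn); (8, 90, NULL, Alice); (NULL, NULL, Design, NULL); (NULL, NULL, Finance, NULL); (NULL, NULL, Support, NULL)

FULL OUTER JOIN keeps every row from both sides; unmatched rows get NULL for the other side's columns.
Matching on l.dept_id = r.dept_id.
- l (dept_id=8) has no partner → padded with NULL.
- l (dept_id=1) has no partner → padded with NULL.
- l (dept_id=4) pairs with 1 row(s) of r.
- 3 row(s) from r found no l partner → padded with NULL.
After projecting and ordering:
l.dept_id | l.salary | r.dept_name | l.emp_name
1 | 80 | NULL | Heidi
4 | 75 | Legal | Quinn
8 | 90 | NULL | Alice
NULL | NULL | Design | NULL
NULL | NULL | Finance | NULL
NULL | NULL | Support | NULL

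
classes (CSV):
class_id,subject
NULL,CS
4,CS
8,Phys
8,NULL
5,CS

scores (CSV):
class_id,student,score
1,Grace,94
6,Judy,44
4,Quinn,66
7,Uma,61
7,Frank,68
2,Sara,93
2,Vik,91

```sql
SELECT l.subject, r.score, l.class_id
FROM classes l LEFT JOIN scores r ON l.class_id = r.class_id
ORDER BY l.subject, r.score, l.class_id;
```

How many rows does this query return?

LEFT JOIN keeps every row from `classes`; unmatched rows get NULL for `scores`'s columns.
Matching on l.class_id = r.class_id. A NULL in a compared column never satisfies the condition.
- l[0] class_id=NULL → no match; kept with NULLs on the r side.
- l[1] class_id=4 → 1 match(es) in r → 1 row(s).
- l[2] class_id=8 → no match; kept with NULLs on the r side.
- l[3] class_id=8 → no match; kept with NULLs on the r side.
- l[4] class_id=5 → no match; kept with NULLs on the r side.
Total: 1 matched + 4 padded = 5 rows.

5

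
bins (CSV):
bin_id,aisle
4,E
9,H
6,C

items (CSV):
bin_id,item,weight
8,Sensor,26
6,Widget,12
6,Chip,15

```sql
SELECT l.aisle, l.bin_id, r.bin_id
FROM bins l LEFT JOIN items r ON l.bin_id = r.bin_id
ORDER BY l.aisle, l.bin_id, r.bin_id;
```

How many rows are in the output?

4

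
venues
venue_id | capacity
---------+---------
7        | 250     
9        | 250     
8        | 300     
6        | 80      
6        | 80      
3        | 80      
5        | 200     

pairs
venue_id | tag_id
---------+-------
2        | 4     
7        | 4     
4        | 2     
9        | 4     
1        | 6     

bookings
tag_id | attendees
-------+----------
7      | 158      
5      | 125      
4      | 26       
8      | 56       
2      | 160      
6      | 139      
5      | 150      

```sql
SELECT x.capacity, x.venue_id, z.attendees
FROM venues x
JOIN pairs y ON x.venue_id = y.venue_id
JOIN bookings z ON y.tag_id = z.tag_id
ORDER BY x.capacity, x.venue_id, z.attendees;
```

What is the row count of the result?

2

Step 1 — x INNER JOIN y on venue_id → 2 row(s).
Then INNER JOIN `bookings z` on tag_id: keep only rows whose y.tag_id appears in z.
Result: 2 row(s).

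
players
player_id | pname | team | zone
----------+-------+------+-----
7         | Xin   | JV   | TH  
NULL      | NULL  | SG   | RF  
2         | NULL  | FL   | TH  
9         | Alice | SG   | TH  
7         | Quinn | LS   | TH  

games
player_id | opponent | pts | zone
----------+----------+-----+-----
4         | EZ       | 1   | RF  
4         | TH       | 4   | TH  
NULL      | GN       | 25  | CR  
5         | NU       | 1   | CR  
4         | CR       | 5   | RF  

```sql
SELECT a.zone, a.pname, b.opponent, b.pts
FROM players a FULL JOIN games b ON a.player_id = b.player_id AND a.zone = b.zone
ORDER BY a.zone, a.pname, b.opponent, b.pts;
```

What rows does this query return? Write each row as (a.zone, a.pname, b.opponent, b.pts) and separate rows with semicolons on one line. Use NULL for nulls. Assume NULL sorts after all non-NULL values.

FULL OUTER JOIN keeps every row from both sides; unmatched rows get NULL for the other side's columns.
Matching on a.player_id = b.player_id AND a.zone = b.zone. A NULL in a compared column never satisfies the condition.
- player_id=7, zone=TH: no b row matches, row kept with b columns NULL.
- player_id=NULL, zone=RF: no b row matches, row kept with b columns NULL.
- player_id=2, zone=TH: no b row matches, row kept with b columns NULL.
- player_id=9, zone=TH: no b row matches, row kept with b columns NULL.
- player_id=7, zone=TH: no b row matches, row kept with b columns NULL.
- 5 b row(s) had no a match → kept, a columns NULL.
After projecting and ordering:
a.zone | a.pname | b.opponent | b.pts
RF | NULL | NULL | NULL
TH | Alice | NULL | NULL
TH | Quinn | NULL | NULL
TH | Xin | NULL | NULL
TH | NULL | NULL | NULL
NULL | NULL | CR | 5
NULL | NULL | EZ | 1
NULL | NULL | GN | 25
NULL | NULL | NU | 1
NULL | NULL | TH | 4

(RF, NULL, NULL, NULL); (TH, Alice, NULL, NULL); (TH, Quinn, NULL, NULL); (TH, Xin, NULL, NULL); (TH, NULL, NULL, NULL); (NULL, NULL, CR, 5); (NULL, NULL, EZ, 1); (NULL, NULL, GN, 25); (NULL, NULL, NU, 1); (NULL, NULL, TH, 4)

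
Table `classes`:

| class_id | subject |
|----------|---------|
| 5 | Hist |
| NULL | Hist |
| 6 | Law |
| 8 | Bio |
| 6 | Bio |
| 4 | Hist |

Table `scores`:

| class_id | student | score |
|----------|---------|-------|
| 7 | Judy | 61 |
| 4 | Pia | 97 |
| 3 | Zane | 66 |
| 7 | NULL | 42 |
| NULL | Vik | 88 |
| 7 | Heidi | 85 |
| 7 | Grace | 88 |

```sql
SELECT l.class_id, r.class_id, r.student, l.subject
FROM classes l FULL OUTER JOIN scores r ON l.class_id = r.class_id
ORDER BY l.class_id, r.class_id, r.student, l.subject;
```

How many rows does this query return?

12

FULL OUTER JOIN keeps every row from both sides; unmatched rows get NULL for the other side's columns.
Matching on l.class_id = r.class_id. A NULL in a compared column never satisfies the condition.
- class_id=5: no r row matches, row kept with r columns NULL.
- class_id=NULL: no r row matches, row kept with r columns NULL.
- class_id=6: no r row matches, row kept with r columns NULL.
- class_id=8: no r row matches, row kept with r columns NULL.
- class_id=6: no r row matches, row kept with r columns NULL.
- class_id=4: 1 matching r row(s), so 1 row(s) emitted.
- plus 6 unmatched r row(s), each kept with NULL l columns.
Total: 1 matched + 11 padded = 12 rows.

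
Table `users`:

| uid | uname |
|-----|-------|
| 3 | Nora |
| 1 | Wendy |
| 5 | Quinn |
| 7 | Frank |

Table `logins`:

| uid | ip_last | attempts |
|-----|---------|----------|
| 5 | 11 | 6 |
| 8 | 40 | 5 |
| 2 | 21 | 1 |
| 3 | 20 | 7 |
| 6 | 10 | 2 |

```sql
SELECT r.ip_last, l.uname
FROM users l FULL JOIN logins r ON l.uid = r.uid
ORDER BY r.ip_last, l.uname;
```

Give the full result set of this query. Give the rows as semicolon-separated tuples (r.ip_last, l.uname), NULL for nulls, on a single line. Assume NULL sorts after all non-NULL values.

FULL OUTER JOIN keeps every row from both sides; unmatched rows get NULL for the other side's columns.
Matching on l.uid = r.uid.
- l row (uid=3): matches 1 r row(s) → 1 output row(s).
- l row (uid=1): no match → kept, r columns NULL.
- l row (uid=5): matches 1 r row(s) → 1 output row(s).
- l row (uid=7): no match → kept, r columns NULL.
- 3 row(s) from r found no l partner → padded with NULL.
After projecting and ordering:
r.ip_last | l.uname
10 | NULL
11 | Quinn
20 | Nora
21 | NULL
40 | NULL
NULL | Frank
NULL | Wendy

(10, NULL); (11, Quinn); (20, Nora); (21, NULL); (40, NULL); (NULL, Frank); (NULL, Wendy)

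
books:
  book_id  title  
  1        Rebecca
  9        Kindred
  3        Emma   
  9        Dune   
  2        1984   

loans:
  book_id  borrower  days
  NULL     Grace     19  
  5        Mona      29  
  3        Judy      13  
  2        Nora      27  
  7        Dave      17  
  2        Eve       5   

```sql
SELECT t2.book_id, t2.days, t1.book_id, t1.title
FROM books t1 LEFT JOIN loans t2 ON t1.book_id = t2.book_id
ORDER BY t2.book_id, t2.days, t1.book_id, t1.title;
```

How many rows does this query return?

LEFT JOIN keeps every row from `books`; unmatched rows get NULL for `loans`'s columns.
Matching on t1.book_id = t2.book_id. A NULL in a compared column never satisfies the condition.
- book_id=1: no t2 row matches, row kept with t2 columns NULL.
- book_id=9: no t2 row matches, row kept with t2 columns NULL.
- book_id=3: 1 matching t2 row(s), so 1 row(s) emitted.
- book_id=9: no t2 row matches, row kept with t2 columns NULL.
- book_id=2: 2 matching t2 row(s), so 2 row(s) emitted.
Total: 3 matched + 3 padded = 6 rows.

6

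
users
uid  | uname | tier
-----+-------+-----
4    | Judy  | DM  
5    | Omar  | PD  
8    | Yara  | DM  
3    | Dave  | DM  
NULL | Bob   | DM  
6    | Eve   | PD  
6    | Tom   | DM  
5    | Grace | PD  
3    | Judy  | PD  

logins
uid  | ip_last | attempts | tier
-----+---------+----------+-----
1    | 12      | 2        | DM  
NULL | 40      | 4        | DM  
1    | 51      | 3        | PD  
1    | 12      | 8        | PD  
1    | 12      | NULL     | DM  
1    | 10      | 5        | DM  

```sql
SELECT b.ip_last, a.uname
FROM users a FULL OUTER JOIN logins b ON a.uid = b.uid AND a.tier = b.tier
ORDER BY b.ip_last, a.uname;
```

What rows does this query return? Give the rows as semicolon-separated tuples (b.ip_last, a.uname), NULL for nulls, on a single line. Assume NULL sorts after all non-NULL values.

(10, NULL); (12, NULL); (12, NULL); (12, NULL); (40, NULL); (51, NULL); (NULL, Bob); (NULL, Dave); (NULL, Eve); (NULL, Grace); (NULL, Judy); (NULL, Judy); (NULL, Omar); (NULL, Tom); (NULL, Yara)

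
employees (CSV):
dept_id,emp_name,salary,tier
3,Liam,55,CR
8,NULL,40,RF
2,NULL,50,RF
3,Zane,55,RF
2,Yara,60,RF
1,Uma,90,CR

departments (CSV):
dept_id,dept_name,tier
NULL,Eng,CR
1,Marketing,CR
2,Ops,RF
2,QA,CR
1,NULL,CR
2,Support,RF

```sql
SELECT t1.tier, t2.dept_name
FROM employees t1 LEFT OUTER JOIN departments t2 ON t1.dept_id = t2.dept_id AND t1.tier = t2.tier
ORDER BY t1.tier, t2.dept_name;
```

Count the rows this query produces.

9

LEFT JOIN keeps every row from `employees`; unmatched rows get NULL for `departments`'s columns.
Matching on t1.dept_id = t2.dept_id AND t1.tier = t2.tier. A NULL in a compared column never satisfies the condition.
- dept_id=3, tier=CR: no t2 row matches, row kept with t2 columns NULL.
- dept_id=8, tier=RF: no t2 row matches, row kept with t2 columns NULL.
- dept_id=2, tier=RF: 2 matching t2 row(s), so 2 row(s) emitted.
- dept_id=3, tier=RF: no t2 row matches, row kept with t2 columns NULL.
- dept_id=2, tier=RF: 2 matching t2 row(s), so 2 row(s) emitted.
- dept_id=1, tier=CR: 2 matching t2 row(s), so 2 row(s) emitted.
Total: 6 matched + 3 padded = 9 rows.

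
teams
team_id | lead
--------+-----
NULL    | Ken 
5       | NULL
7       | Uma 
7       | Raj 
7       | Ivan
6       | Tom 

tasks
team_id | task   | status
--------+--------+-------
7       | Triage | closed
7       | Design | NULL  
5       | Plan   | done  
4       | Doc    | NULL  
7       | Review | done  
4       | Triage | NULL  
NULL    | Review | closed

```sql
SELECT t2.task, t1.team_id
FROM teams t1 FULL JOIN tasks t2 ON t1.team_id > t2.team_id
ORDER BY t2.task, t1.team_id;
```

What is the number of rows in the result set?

FULL OUTER JOIN keeps every row from both sides; unmatched rows get NULL for the other side's columns.
Matching on t1.team_id > t2.team_id. A NULL in a compared column never satisfies the condition.
Matched pairs: 14; unmatched t1 rows kept: 1; unmatched t2 rows kept: 4.
Total: 14 matched + 5 padded = 19 rows.

19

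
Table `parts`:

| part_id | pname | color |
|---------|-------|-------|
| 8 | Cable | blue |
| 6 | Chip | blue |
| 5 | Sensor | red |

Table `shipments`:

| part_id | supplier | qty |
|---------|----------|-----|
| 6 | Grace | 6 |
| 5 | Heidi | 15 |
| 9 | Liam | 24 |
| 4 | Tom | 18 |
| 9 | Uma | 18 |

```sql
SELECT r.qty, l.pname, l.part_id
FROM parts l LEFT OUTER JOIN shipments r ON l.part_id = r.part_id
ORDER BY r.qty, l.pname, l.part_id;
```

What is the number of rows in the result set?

3

LEFT JOIN keeps every row from `parts`; unmatched rows get NULL for `shipments`'s columns.
Matching on l.part_id = r.part_id.
- l (part_id=8) has no partner → padded with NULL.
- l (part_id=6) pairs with 1 row(s) of r.
- l (part_id=5) pairs with 1 row(s) of r.
Total: 2 matched + 1 padded = 3 rows.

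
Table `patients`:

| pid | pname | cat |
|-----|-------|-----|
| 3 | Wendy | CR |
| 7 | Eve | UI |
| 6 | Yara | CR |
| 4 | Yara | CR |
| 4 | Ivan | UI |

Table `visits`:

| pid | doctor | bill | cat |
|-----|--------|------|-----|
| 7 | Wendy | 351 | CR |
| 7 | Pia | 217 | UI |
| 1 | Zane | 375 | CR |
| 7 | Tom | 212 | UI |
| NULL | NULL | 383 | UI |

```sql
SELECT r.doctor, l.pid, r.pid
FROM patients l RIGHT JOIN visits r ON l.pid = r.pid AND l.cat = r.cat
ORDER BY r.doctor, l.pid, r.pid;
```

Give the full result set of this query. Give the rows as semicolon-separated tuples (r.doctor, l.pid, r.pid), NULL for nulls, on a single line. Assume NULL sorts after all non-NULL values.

(Pia, 7, 7); (Tom, 7, 7); (Wendy, NULL, 7); (Zane, NULL, 1); (NULL, NULL, NULL)

RIGHT JOIN keeps every row from `visits`; unmatched rows get NULL for `patients`'s columns.
Matching on l.pid = r.pid AND l.cat = r.cat. A NULL in a compared column never satisfies the condition.
- l (pid=3, cat=CR) has no partner in r.
- l (pid=7, cat=UI) pairs with 2 row(s) of r.
- l (pid=6, cat=CR) has no partner in r.
- l (pid=4, cat=CR) has no partner in r.
- l (pid=4, cat=UI) has no partner in r.
- plus 3 unmatched r row(s), each kept with NULL l columns.
After projecting and ordering:
r.doctor | l.pid | r.pid
Pia | 7 | 7
Tom | 7 | 7
Wendy | NULL | 7
Zane | NULL | 1
NULL | NULL | NULL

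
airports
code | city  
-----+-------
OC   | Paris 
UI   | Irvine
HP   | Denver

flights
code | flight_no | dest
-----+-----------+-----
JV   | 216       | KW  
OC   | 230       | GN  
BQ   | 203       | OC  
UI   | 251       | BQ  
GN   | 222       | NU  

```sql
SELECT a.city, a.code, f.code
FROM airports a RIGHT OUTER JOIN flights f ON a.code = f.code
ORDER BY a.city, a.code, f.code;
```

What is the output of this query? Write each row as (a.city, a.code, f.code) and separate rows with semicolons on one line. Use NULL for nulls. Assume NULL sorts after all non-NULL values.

(Irvine, UI, UI); (Paris, OC, OC); (NULL, NULL, BQ); (NULL, NULL, GN); (NULL, NULL, JV)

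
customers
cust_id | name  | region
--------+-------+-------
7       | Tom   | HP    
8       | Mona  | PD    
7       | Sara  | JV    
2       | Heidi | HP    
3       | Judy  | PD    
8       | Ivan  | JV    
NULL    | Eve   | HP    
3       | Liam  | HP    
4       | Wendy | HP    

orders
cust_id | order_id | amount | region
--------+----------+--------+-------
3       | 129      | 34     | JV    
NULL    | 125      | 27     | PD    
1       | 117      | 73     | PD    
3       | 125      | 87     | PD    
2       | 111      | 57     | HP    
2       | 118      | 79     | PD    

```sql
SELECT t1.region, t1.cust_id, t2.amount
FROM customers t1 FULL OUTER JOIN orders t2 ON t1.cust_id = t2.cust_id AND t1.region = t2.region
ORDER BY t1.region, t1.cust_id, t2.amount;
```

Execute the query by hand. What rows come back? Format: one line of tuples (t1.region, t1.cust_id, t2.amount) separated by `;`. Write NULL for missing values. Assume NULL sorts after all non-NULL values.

(HP, 2, 57); (HP, 3, NULL); (HP, 4, NULL); (HP, 7, NULL); (HP, NULL, NULL); (JV, 7, NULL); (JV, 8, NULL); (PD, 3, 87); (PD, 8, NULL); (NULL, NULL, 27); (NULL, NULL, 34); (NULL, NULL, 73); (NULL, NULL, 79)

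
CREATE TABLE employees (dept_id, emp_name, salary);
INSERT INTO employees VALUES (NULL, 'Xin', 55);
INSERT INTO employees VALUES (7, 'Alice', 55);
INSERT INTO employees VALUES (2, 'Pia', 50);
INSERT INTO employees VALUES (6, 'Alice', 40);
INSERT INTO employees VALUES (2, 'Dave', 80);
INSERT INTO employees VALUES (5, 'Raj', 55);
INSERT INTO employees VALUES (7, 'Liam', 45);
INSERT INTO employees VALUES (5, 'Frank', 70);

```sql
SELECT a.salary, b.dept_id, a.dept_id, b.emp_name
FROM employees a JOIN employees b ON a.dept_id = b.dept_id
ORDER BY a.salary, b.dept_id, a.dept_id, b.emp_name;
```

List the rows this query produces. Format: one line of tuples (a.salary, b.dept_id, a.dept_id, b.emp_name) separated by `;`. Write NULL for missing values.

INNER JOIN keeps only pairs where the ON condition holds.
Matching on a.dept_id = b.dept_id. A NULL in a compared column never satisfies the condition.
- a (dept_id=NULL) has no partner → excluded.
- a (dept_id=7) pairs with 2 row(s) of b.
- a (dept_id=2) pairs with 2 row(s) of b.
- a (dept_id=6) pairs with 1 row(s) of b.
- a (dept_id=2) pairs with 2 row(s) of b.
- a (dept_id=5) pairs with 2 row(s) of b.
- a (dept_id=7) pairs with 2 row(s) of b.
- a (dept_id=5) pairs with 2 row(s) of b.

(40, 6, 6, Alice); (45, 7, 7, Alice); (45, 7, 7, Liam); (50, 2, 2, Dave); (50, 2, 2, Pia); (55, 5, 5, Frank); (55, 5, 5, Raj); (55, 7, 7, Alice); (55, 7, 7, Liam); (70, 5, 5, Frank); (70, 5, 5, Raj); (80, 2, 2, Dave); (80, 2, 2, Pia)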